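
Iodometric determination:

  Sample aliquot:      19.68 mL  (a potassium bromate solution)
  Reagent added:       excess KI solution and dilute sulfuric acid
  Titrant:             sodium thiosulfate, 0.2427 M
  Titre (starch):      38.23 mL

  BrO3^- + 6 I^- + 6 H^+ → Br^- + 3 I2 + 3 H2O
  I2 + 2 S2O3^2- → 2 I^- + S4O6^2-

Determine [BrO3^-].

n(S2O3^2-) = 0.03823 × 0.2427 = 9.278 × 10^-3 mol
n(I2) = n(S2O3^2-)/2 = 4.639 × 10^-3 mol
From the 1:3 ratio, n(BrO3^-) in the aliquot = 1/3 × 4.639 × 10^-3 = 1.546 × 10^-3 mol
[BrO3^-] = 1.546 × 10^-3 / 0.01968 = 0.07858 mol/L

0.07858 M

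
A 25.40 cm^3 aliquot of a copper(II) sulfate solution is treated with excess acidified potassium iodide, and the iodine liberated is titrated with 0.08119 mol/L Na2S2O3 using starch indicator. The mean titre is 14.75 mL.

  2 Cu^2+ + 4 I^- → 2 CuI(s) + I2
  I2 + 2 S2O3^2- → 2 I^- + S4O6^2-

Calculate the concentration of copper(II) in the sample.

0.04715 mol/L

n(S2O3^2-) = 0.01475 × 0.08119 = 1.198 × 10^-3 mol
n(I2) = n(S2O3^2-)/2 = 5.988 × 10^-4 mol
From the 2:1 ratio, n(Cu2+) in the aliquot = 2/1 × 5.988 × 10^-4 = 1.198 × 10^-3 mol
[Cu2+] = 1.198 × 10^-3 / 0.02540 = 0.04715 mol/L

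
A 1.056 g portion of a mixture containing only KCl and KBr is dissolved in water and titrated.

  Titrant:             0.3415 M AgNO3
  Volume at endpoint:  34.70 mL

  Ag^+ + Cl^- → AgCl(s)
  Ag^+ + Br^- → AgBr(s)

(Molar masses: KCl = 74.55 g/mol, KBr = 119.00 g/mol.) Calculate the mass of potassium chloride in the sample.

0.5940 g

n(AgNO3) = 0.03470 × 0.3415 = 0.01185 mol
Let x = n(KCl), y = n(KBr).
Titrant: 1x + 1y = 0.01185;  mass: 74.55x + 119.00y = 1.056
Solving, x = 7.968 × 10^-3 mol, y = 3.883 × 10^-3 mol
mass of KCl = 7.968 × 10^-3 × 74.55 = 0.5940 g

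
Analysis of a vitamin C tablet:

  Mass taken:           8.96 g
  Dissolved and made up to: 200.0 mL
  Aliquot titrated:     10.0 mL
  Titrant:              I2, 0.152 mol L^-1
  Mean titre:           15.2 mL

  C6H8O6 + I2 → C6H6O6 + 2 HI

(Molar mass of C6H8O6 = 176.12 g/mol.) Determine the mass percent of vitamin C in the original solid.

n(I2) per titration = 0.0152 × 0.152 = 2.31 × 10^-3 mol
n(C6H8O6) in each aliquot = 2.31 × 10^-3 mol (1:1 ratio)
n(C6H8O6) in the whole flask = 2.31 × 10^-3 × 200.0/10.0 = 0.0462 mol
mass of C6H8O6 = 0.0462 × 176.12 = 8.14 g
% C6H8O6 = 8.14 / 8.96 × 100 = 90.8 %

90.8 %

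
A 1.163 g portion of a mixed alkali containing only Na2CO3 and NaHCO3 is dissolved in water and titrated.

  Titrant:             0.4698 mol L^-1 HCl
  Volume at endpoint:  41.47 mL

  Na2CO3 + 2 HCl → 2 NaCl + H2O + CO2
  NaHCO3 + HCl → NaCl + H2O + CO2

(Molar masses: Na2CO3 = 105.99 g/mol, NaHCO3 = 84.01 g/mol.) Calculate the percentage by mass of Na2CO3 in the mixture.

69.60 %

n(HCl) = 0.04147 × 0.4698 = 0.01948 mol
Let x = n(Na2CO3), y = n(NaHCO3).
Titrant: 2x + 1y = 0.01948;  mass: 105.99x + 84.01y = 1.163
Solving, x = 7.637 × 10^-3 mol, y = 4.208 × 10^-3 mol
mass of Na2CO3 = 7.637 × 10^-3 × 105.99 = 0.8095 g
% Na2CO3 = 0.8095 / 1.163 × 100 = 69.60 %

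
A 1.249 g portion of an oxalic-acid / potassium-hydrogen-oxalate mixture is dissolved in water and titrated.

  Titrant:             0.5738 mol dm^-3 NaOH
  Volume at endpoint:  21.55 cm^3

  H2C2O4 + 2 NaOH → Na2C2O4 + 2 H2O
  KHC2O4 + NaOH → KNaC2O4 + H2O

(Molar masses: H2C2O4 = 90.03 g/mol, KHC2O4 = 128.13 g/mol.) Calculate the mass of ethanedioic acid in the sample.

n(NaOH) = 0.02155 × 0.5738 = 0.01237 mol
Let x = n(H2C2O4), y = n(KHC2O4).
Titrant: 2x + 1y = 0.01237;  mass: 90.03x + 128.13y = 1.249
Solving, x = 2.018 × 10^-3 mol, y = 8.330 × 10^-3 mol
mass of H2C2O4 = 2.018 × 10^-3 × 90.03 = 0.1816 g

0.1816 g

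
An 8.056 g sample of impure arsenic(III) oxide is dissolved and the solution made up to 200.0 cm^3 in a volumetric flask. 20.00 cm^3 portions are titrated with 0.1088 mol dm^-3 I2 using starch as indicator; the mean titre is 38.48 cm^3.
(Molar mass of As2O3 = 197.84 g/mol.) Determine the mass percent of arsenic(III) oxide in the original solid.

51.41 %

As2O3 + 2 I2 + 2 H2O → As2O5 + 4 HI
n(I2) per titration = 0.03848 × 0.1088 = 4.187 × 10^-3 mol
From the 1:2 ratio, n(As2O3) in each aliquot = 1/2 × 4.187 × 10^-3 = 2.093 × 10^-3 mol
n(As2O3) in the whole flask = 2.093 × 10^-3 × 200.0/20.00 = 0.02093 mol
mass of As2O3 = 0.02093 × 197.84 = 4.141 g
% As2O3 = 4.141 / 8.056 × 100 = 51.41 %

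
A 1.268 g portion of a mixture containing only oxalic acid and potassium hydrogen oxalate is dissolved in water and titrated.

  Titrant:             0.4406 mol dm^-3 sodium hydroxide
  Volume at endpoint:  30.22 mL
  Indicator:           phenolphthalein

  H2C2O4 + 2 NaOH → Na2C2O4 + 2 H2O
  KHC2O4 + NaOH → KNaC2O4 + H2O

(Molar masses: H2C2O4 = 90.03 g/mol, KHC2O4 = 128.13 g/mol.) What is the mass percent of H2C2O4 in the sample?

n(NaOH) = 0.03022 × 0.4406 = 0.01331 mol
Let x = n(H2C2O4), y = n(KHC2O4).
Titrant: 2x + 1y = 0.01331;  mass: 90.03x + 128.13y = 1.268
Solving, x = 2.635 × 10^-3 mol, y = 8.045 × 10^-3 mol
mass of H2C2O4 = 2.635 × 10^-3 × 90.03 = 0.2372 g
% H2C2O4 = 0.2372 / 1.268 × 100 = 18.71 %

18.71 %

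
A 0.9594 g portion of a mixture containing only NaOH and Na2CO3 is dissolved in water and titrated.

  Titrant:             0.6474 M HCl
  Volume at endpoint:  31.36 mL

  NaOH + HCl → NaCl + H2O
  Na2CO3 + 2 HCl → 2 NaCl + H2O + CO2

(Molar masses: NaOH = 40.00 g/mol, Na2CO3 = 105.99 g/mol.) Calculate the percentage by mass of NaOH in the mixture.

n(HCl) = 0.03136 × 0.6474 = 0.02030 mol
Let x = n(NaOH), y = n(Na2CO3).
Titrant: 1x + 2y = 0.02030;  mass: 40.00x + 105.99y = 0.9594
Solving, x = 8.967 × 10^-3 mol, y = 5.668 × 10^-3 mol
mass of NaOH = 8.967 × 10^-3 × 40.00 = 0.3587 g
% NaOH = 0.3587 / 0.9594 × 100 = 37.39 %

37.39 %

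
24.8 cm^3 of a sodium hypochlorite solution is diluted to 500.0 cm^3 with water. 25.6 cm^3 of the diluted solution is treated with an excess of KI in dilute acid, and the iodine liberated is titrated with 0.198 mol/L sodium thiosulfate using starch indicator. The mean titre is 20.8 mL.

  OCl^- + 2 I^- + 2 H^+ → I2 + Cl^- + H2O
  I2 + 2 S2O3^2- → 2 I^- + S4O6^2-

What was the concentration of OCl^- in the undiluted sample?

1.62 mol/L

n(S2O3^2-) = 0.0208 × 0.198 = 4.12 × 10^-3 mol
n(I2) = n(S2O3^2-)/2 = 2.06 × 10^-3 mol
n(OCl^-) in the aliquot = 2.06 × 10^-3 mol (1:1 ratio)
[OCl^-]_dilute = 2.06 × 10^-3 / 0.0256 = 0.0804 mol/L
[OCl^-]_original = 0.0804 × 500.0/24.8 = 1.62 mol/L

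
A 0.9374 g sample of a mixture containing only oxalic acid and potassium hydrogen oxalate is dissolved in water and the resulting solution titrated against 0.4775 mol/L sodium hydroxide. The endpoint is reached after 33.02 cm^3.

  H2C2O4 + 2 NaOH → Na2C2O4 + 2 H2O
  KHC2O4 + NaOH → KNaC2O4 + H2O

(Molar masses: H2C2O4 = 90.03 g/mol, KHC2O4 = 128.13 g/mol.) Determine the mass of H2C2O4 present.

0.5865 g

n(NaOH) = 0.03302 × 0.4775 = 0.01577 mol
Let x = n(H2C2O4), y = n(KHC2O4).
Titrant: 2x + 1y = 0.01577;  mass: 90.03x + 128.13y = 0.9374
Solving, x = 6.514 × 10^-3 mol, y = 2.739 × 10^-3 mol
mass of H2C2O4 = 6.514 × 10^-3 × 90.03 = 0.5865 g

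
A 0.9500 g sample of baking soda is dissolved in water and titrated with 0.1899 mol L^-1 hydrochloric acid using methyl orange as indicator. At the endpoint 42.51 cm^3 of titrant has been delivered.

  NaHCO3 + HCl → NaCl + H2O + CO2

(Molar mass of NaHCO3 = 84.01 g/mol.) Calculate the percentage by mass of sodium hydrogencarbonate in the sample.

71.39 %

n(HCl) = 0.04251 L × 0.1899 mol/L = 8.073 × 10^-3 mol
n(NaHCO3) = 8.073 × 10^-3 mol (1:1 ratio)
mass of NaHCO3 = 8.073 × 10^-3 × 84.01 g/mol = 0.6782 g
% NaHCO3 = 0.6782 / 0.9500 × 100 = 71.39 %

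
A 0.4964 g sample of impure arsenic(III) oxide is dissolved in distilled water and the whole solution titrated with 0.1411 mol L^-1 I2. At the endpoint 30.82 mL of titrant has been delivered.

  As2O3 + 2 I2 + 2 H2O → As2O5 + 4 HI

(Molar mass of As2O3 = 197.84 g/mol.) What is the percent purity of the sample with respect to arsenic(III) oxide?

86.66 %

n(I2) = 0.03082 L × 0.1411 mol/L = 4.349 × 10^-3 mol
From the 1:2 ratio, n(As2O3) = 1/2 × 4.349 × 10^-3 = 2.174 × 10^-3 mol
mass of As2O3 = 2.174 × 10^-3 × 197.84 g/mol = 0.4302 g
% As2O3 = 0.4302 / 0.4964 × 100 = 86.66 %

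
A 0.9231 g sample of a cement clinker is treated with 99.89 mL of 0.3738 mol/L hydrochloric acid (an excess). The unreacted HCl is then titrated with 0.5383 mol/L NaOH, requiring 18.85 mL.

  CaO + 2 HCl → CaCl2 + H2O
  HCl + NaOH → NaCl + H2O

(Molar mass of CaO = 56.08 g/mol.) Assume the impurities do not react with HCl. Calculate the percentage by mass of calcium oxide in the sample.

n(HCl) added = 0.09989 × 0.3738 = 0.03734 mol
n(NaOH) used in back-titration = 0.01885 × 0.5383 = 0.01015 mol
n(HCl) left over = 0.01015 mol (1:1 ratio)
n(HCl) consumed by analyte = 0.03734 − 0.01015 = 0.02719 mol
From the 1:2 ratio, n(CaO) = 1/2 × 0.02719 = 0.01360 mol
mass of CaO = 0.01360 × 56.08 = 0.7625 g
% CaO = 0.7625 / 0.9231 × 100 = 82.60 %

82.60 %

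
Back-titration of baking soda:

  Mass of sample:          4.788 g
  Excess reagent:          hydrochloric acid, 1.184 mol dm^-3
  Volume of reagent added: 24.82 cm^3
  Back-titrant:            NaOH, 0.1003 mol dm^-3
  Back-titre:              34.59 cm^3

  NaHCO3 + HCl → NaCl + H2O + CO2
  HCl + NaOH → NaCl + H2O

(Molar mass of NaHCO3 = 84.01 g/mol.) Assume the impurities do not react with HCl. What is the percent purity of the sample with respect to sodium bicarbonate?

45.47 %

n(HCl) added = 0.02482 × 1.184 = 0.02939 mol
n(NaOH) used in back-titration = 0.03459 × 0.1003 = 3.469 × 10^-3 mol
n(HCl) left over = 3.469 × 10^-3 mol (1:1 ratio)
n(HCl) consumed by analyte = 0.02939 − 3.469 × 10^-3 = 0.02592 mol
n(NaHCO3) = 0.02592 mol (1:1 ratio)
mass of NaHCO3 = 0.02592 × 84.01 = 2.177 g
% NaHCO3 = 2.177 / 4.788 × 100 = 45.47 %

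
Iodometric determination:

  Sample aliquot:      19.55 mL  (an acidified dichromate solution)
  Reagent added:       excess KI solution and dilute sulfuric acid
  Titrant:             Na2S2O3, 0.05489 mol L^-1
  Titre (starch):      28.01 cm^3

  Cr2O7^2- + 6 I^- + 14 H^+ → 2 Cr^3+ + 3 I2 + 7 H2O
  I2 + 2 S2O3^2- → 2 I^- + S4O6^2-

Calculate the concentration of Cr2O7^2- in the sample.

0.01311 mol/L

n(S2O3^2-) = 0.02801 × 0.05489 = 1.537 × 10^-3 mol
n(I2) = n(S2O3^2-)/2 = 7.687 × 10^-4 mol
From the 1:3 ratio, n(Cr2O7^2-) in the aliquot = 1/3 × 7.687 × 10^-4 = 2.562 × 10^-4 mol
[Cr2O7^2-] = 2.562 × 10^-4 / 0.01955 = 0.01311 mol/L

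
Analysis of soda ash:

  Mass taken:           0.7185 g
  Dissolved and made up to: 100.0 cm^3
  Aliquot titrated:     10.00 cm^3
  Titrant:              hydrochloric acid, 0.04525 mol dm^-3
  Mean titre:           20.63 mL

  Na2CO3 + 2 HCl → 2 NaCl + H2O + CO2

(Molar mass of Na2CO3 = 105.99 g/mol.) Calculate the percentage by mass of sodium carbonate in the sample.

n(HCl) per titration = 0.02063 × 0.04525 = 9.335 × 10^-4 mol
From the 1:2 ratio, n(Na2CO3) in each aliquot = 1/2 × 9.335 × 10^-4 = 4.668 × 10^-4 mol
n(Na2CO3) in the whole flask = 4.668 × 10^-4 × 100.0/10.00 = 4.668 × 10^-3 mol
mass of Na2CO3 = 4.668 × 10^-3 × 105.99 = 0.4947 g
% Na2CO3 = 0.4947 / 0.7185 × 100 = 68.85 %

68.85 %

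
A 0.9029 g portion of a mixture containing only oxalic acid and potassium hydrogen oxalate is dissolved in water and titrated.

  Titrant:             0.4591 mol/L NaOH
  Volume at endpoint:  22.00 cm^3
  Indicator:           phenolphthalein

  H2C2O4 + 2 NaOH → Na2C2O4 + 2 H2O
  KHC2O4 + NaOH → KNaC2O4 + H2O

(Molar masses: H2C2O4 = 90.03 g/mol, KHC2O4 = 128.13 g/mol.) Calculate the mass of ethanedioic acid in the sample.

0.2119 g

n(NaOH) = 0.02200 × 0.4591 = 0.01010 mol
Let x = n(H2C2O4), y = n(KHC2O4).
Titrant: 2x + 1y = 0.01010;  mass: 90.03x + 128.13y = 0.9029
Solving, x = 2.354 × 10^-3 mol, y = 5.393 × 10^-3 mol
mass of H2C2O4 = 2.354 × 10^-3 × 90.03 = 0.2119 g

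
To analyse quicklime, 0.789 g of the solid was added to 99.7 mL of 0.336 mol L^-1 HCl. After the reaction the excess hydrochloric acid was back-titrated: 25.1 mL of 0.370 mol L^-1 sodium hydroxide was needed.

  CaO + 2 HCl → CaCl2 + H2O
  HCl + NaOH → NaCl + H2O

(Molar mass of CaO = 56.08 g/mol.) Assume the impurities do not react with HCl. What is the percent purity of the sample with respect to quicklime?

86.0 %

n(HCl) added = 0.0997 × 0.336 = 0.0335 mol
n(NaOH) used in back-titration = 0.0251 × 0.370 = 9.29 × 10^-3 mol
n(HCl) left over = 9.29 × 10^-3 mol (1:1 ratio)
n(HCl) consumed by analyte = 0.0335 − 9.29 × 10^-3 = 0.0242 mol
From the 1:2 ratio, n(CaO) = 1/2 × 0.0242 = 0.0121 mol
mass of CaO = 0.0121 × 56.08 = 0.679 g
% CaO = 0.679 / 0.789 × 100 = 86.0 %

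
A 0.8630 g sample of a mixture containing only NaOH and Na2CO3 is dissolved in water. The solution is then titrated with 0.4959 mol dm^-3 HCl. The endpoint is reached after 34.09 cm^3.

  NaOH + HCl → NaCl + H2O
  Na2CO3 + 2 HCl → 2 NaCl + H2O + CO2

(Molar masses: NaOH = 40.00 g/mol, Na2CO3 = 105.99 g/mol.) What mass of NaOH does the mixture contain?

n(HCl) = 0.03409 × 0.4959 = 0.01691 mol
Let x = n(NaOH), y = n(Na2CO3).
Titrant: 1x + 2y = 0.01691;  mass: 40.00x + 105.99y = 0.8630
Solving, x = 2.531 × 10^-3 mol, y = 7.187 × 10^-3 mol
mass of NaOH = 2.531 × 10^-3 × 40.00 = 0.1012 g

0.1012 g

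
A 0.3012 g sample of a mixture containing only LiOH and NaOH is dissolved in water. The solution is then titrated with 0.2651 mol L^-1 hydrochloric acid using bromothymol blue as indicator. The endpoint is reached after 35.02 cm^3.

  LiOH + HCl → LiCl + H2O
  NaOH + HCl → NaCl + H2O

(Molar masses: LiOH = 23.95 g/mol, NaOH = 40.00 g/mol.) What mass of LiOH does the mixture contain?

n(HCl) = 0.03502 × 0.2651 = 9.284 × 10^-3 mol
Let x = n(LiOH), y = n(NaOH).
Titrant: 1x + 1y = 9.284 × 10^-3;  mass: 23.95x + 40.00y = 0.3012
Solving, x = 4.371 × 10^-3 mol, y = 4.913 × 10^-3 mol
mass of LiOH = 4.371 × 10^-3 × 23.95 = 0.1047 g

0.1047 g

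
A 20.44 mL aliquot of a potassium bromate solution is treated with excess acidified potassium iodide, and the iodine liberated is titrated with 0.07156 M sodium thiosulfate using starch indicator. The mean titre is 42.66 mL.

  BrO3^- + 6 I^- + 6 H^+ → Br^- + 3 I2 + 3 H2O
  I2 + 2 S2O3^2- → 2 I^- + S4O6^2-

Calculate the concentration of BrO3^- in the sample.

0.02489 M

n(S2O3^2-) = 0.04266 × 0.07156 = 3.053 × 10^-3 mol
n(I2) = n(S2O3^2-)/2 = 1.526 × 10^-3 mol
From the 1:3 ratio, n(BrO3^-) in the aliquot = 1/3 × 1.526 × 10^-3 = 5.088 × 10^-4 mol
[BrO3^-] = 5.088 × 10^-4 / 0.02044 = 0.02489 mol/L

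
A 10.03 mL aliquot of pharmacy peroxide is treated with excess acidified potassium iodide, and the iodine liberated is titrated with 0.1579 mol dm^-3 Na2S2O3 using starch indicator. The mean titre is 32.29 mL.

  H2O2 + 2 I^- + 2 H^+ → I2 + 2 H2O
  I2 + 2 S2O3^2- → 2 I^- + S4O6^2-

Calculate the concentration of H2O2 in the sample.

n(S2O3^2-) = 0.03229 × 0.1579 = 5.099 × 10^-3 mol
n(I2) = n(S2O3^2-)/2 = 2.549 × 10^-3 mol
n(H2O2) in the aliquot = 2.549 × 10^-3 mol (1:1 ratio)
[H2O2] = 2.549 × 10^-3 / 0.01003 = 0.2542 mol/L

0.2542 mol/L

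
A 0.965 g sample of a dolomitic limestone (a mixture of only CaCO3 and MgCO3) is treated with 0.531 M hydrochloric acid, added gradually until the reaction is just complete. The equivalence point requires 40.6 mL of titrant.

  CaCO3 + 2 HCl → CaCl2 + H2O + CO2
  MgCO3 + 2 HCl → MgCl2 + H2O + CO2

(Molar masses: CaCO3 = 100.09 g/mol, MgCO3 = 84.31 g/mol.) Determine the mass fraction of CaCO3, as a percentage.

36.9 %

n(HCl) = 0.0406 × 0.531 = 0.0216 mol
Let x = n(CaCO3), y = n(MgCO3).
Titrant: 2x + 2y = 0.0216;  mass: 100.09x + 84.31y = 0.965
Solving, x = 3.56 × 10^-3 mol, y = 7.22 × 10^-3 mol
mass of CaCO3 = 3.56 × 10^-3 × 100.09 = 0.356 g
% CaCO3 = 0.356 / 0.965 × 100 = 36.9 %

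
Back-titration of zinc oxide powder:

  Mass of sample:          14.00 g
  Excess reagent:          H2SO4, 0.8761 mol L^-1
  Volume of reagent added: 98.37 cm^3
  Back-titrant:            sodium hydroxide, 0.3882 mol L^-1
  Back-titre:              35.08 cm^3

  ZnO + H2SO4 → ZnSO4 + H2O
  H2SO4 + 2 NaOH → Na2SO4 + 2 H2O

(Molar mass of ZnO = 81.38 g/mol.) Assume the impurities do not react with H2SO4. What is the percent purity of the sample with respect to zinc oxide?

n(H2SO4) added = 0.09837 × 0.8761 = 0.08618 mol
n(NaOH) used in back-titration = 0.03508 × 0.3882 = 0.01362 mol
From the 1:2 ratio, n(H2SO4) left over = 1/2 × 0.01362 = 6.809 × 10^-3 mol
n(H2SO4) consumed by analyte = 0.08618 − 6.809 × 10^-3 = 0.07937 mol
n(ZnO) = 0.07937 mol (1:1 ratio)
mass of ZnO = 0.07937 × 81.38 = 6.459 g
% ZnO = 6.459 / 14.00 × 100 = 46.14 %

46.14 %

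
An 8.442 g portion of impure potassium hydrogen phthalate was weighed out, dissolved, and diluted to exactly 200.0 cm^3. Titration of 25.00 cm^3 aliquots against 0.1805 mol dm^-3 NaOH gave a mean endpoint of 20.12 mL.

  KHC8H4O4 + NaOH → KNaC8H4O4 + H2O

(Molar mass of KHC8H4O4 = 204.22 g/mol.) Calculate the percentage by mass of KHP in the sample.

n(NaOH) per titration = 0.02012 × 0.1805 = 3.632 × 10^-3 mol
n(KHC8H4O4) in each aliquot = 3.632 × 10^-3 mol (1:1 ratio)
n(KHC8H4O4) in the whole flask = 3.632 × 10^-3 × 200.0/25.00 = 0.02905 mol
mass of KHC8H4O4 = 0.02905 × 204.22 = 5.933 g
% KHC8H4O4 = 5.933 / 8.442 × 100 = 70.28 %

70.28 %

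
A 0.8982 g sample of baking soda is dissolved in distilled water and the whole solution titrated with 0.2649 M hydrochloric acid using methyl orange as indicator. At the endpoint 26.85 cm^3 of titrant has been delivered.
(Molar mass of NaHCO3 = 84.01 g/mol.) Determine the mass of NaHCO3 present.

0.5975 g

NaHCO3 + HCl → NaCl + H2O + CO2
n(HCl) = 0.02685 L × 0.2649 mol/L = 7.113 × 10^-3 mol
n(NaHCO3) = 7.113 × 10^-3 mol (1:1 ratio)
mass of NaHCO3 = 7.113 × 10^-3 × 84.01 g/mol = 0.5975 g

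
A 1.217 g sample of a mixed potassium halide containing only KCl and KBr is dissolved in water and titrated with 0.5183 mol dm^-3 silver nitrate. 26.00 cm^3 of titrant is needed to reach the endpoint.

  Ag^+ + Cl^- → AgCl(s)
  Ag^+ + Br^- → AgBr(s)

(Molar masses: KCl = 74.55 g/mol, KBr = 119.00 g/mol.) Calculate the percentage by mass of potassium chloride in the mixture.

n(AgNO3) = 0.02600 × 0.5183 = 0.01348 mol
Let x = n(KCl), y = n(KBr).
Titrant: 1x + 1y = 0.01348;  mass: 74.55x + 119.00y = 1.217
Solving, x = 8.698 × 10^-3 mol, y = 4.778 × 10^-3 mol
mass of KCl = 8.698 × 10^-3 × 74.55 = 0.6484 g
% KCl = 0.6484 / 1.217 × 100 = 53.28 %

53.28 %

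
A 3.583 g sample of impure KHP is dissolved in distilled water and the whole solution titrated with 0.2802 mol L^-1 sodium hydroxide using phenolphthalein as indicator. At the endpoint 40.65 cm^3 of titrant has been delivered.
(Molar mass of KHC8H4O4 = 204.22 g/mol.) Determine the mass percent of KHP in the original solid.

KHC8H4O4 + NaOH → KNaC8H4O4 + H2O
n(NaOH) = 0.04065 L × 0.2802 mol/L = 0.01139 mol
n(KHC8H4O4) = 0.01139 mol (1:1 ratio)
mass of KHC8H4O4 = 0.01139 × 204.22 g/mol = 2.326 g
% KHC8H4O4 = 2.326 / 3.583 × 100 = 64.92 %

64.92 %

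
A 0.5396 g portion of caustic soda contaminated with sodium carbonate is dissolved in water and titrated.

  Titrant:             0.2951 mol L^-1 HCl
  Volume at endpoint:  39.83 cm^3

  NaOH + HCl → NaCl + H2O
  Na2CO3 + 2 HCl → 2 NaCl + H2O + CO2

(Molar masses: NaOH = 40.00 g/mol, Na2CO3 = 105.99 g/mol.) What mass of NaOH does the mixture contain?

0.2564 g

n(HCl) = 0.03983 × 0.2951 = 0.01175 mol
Let x = n(NaOH), y = n(Na2CO3).
Titrant: 1x + 2y = 0.01175;  mass: 40.00x + 105.99y = 0.5396
Solving, x = 6.410 × 10^-3 mol, y = 2.672 × 10^-3 mol
mass of NaOH = 6.410 × 10^-3 × 40.00 = 0.2564 g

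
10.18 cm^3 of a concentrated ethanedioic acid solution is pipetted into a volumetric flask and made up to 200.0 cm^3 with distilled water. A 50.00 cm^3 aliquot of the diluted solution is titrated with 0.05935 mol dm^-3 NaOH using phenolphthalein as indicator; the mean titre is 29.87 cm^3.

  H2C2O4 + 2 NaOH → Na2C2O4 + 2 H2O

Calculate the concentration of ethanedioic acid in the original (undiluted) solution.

n(NaOH) = 0.02987 × 0.05935 = 1.773 × 10^-3 mol
From the 1:2 ratio, n(H2C2O4) in the aliquot = 1/2 × 1.773 × 10^-3 = 8.864 × 10^-4 mol
[H2C2O4]_dilute = 8.864 × 10^-4 / 0.05000 = 0.01773 mol/L
Dilution factor = 200.0 / 10.18 = 19.65
[H2C2O4]_stock = 0.01773 × 19.65 = 0.3483 mol/L

0.3483 mol/L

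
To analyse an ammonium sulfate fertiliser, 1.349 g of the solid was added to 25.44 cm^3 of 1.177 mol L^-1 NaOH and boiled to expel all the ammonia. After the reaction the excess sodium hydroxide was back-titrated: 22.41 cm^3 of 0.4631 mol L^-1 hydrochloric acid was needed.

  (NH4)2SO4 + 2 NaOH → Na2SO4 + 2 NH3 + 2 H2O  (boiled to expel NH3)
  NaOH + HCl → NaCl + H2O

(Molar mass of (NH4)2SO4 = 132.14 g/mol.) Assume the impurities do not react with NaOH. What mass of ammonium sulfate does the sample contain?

n(NaOH) added = 0.02544 × 1.177 = 0.02994 mol
n(HCl) used in back-titration = 0.02241 × 0.4631 = 0.01038 mol
n(NaOH) left over = 0.01038 mol (1:1 ratio)
n(NaOH) consumed by analyte = 0.02994 − 0.01038 = 0.01956 mol
From the 1:2 ratio, n((NH4)2SO4) = 1/2 × 0.01956 = 9.782 × 10^-3 mol
mass of (NH4)2SO4 = 9.782 × 10^-3 × 132.14 = 1.293 g

1.293 g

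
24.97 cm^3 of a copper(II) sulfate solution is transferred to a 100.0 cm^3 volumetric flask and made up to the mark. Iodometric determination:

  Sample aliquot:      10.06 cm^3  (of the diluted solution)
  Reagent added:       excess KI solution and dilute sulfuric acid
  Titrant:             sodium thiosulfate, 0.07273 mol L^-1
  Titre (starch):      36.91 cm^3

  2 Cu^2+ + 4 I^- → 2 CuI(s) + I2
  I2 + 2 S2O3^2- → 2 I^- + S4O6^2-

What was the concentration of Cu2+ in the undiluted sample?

1.069 mol/L

n(S2O3^2-) = 0.03691 × 0.07273 = 2.684 × 10^-3 mol
n(I2) = n(S2O3^2-)/2 = 1.342 × 10^-3 mol
From the 2:1 ratio, n(Cu2+) in the aliquot = 2/1 × 1.342 × 10^-3 = 2.684 × 10^-3 mol
[Cu2+]_dilute = 2.684 × 10^-3 / 0.01006 = 0.2668 mol/L
[Cu2+]_original = 0.2668 × 100.0/24.97 = 1.069 mol/L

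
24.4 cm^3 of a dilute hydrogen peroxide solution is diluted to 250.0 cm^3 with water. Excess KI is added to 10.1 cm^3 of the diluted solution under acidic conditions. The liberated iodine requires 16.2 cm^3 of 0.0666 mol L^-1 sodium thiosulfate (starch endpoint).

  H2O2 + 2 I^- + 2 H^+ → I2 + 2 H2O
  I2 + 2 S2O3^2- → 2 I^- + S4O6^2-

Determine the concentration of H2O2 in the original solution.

n(S2O3^2-) = 0.0162 × 0.0666 = 1.08 × 10^-3 mol
n(I2) = n(S2O3^2-)/2 = 5.39 × 10^-4 mol
n(H2O2) in the aliquot = 5.39 × 10^-4 mol (1:1 ratio)
[H2O2]_dilute = 5.39 × 10^-4 / 0.0101 = 0.0534 mol/L
[H2O2]_original = 0.0534 × 250.0/24.4 = 0.547 mol/L

0.547 mol/L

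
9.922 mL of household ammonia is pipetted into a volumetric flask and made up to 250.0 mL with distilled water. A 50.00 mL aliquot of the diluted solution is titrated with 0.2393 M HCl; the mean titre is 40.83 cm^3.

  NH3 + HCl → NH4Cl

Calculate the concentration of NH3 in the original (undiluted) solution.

n(HCl) = 0.04083 × 0.2393 = 9.771 × 10^-3 mol
n(NH3) in the aliquot = 9.771 × 10^-3 mol (1:1 ratio)
[NH3]_dilute = 9.771 × 10^-3 / 0.05000 = 0.1954 mol/L
Dilution factor = 250.0 / 9.922 = 25.20
[NH3]_stock = 0.1954 × 25.20 = 4.924 mol/L

4.924 M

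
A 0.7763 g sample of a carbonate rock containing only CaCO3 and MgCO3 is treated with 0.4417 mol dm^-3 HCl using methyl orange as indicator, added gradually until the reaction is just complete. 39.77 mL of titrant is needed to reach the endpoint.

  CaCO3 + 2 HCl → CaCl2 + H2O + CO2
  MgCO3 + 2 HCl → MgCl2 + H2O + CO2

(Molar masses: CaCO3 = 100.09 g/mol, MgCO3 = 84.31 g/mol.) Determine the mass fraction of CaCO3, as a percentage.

n(HCl) = 0.03977 × 0.4417 = 0.01757 mol
Let x = n(CaCO3), y = n(MgCO3).
Titrant: 2x + 2y = 0.01757;  mass: 100.09x + 84.31y = 0.7763
Solving, x = 2.268 × 10^-3 mol, y = 6.515 × 10^-3 mol
mass of CaCO3 = 2.268 × 10^-3 × 100.09 = 0.2270 g
% CaCO3 = 0.2270 / 0.7763 × 100 = 29.24 %

29.24 %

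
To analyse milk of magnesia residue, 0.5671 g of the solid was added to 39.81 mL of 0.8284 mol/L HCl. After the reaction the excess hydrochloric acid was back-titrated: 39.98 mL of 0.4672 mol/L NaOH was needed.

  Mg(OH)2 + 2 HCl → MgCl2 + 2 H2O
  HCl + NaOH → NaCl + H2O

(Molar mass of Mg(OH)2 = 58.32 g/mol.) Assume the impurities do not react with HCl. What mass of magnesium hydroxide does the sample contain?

0.4170 g

n(HCl) added = 0.03981 × 0.8284 = 0.03298 mol
n(NaOH) used in back-titration = 0.03998 × 0.4672 = 0.01868 mol
n(HCl) left over = 0.01868 mol (1:1 ratio)
n(HCl) consumed by analyte = 0.03298 − 0.01868 = 0.01430 mol
From the 1:2 ratio, n(Mg(OH)2) = 1/2 × 0.01430 = 7.150 × 10^-3 mol
mass of Mg(OH)2 = 7.150 × 10^-3 × 58.32 = 0.4170 g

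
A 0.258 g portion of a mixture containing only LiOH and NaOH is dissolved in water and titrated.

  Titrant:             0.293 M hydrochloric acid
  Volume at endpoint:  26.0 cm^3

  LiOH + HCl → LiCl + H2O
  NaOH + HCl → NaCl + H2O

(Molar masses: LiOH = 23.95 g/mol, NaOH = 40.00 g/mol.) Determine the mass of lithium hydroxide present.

0.0697 g

n(HCl) = 0.0260 × 0.293 = 7.62 × 10^-3 mol
Let x = n(LiOH), y = n(NaOH).
Titrant: 1x + 1y = 7.62 × 10^-3;  mass: 23.95x + 40.00y = 0.258
Solving, x = 2.91 × 10^-3 mol, y = 4.71 × 10^-3 mol
mass of LiOH = 2.91 × 10^-3 × 23.95 = 0.0697 g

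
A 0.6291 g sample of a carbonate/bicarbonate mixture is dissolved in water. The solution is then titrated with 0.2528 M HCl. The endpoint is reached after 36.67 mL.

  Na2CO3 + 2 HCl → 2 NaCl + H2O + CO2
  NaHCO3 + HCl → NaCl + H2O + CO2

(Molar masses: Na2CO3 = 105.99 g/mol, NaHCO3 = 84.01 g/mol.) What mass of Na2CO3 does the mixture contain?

n(HCl) = 0.03667 × 0.2528 = 9.270 × 10^-3 mol
Let x = n(Na2CO3), y = n(NaHCO3).
Titrant: 2x + 1y = 9.270 × 10^-3;  mass: 105.99x + 84.01y = 0.6291
Solving, x = 2.413 × 10^-3 mol, y = 4.444 × 10^-3 mol
mass of Na2CO3 = 2.413 × 10^-3 × 105.99 = 0.2558 g

0.2558 g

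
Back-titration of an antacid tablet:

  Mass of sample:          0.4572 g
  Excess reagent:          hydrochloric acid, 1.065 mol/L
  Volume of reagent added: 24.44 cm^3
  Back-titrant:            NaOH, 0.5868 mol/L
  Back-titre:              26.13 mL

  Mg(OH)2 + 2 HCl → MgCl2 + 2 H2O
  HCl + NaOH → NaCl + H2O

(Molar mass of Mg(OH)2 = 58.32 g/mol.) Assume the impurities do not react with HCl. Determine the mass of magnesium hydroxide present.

0.3119 g

n(HCl) added = 0.02444 × 1.065 = 0.02603 mol
n(NaOH) used in back-titration = 0.02613 × 0.5868 = 0.01533 mol
n(HCl) left over = 0.01533 mol (1:1 ratio)
n(HCl) consumed by analyte = 0.02603 − 0.01533 = 0.01070 mol
From the 1:2 ratio, n(Mg(OH)2) = 1/2 × 0.01070 = 5.348 × 10^-3 mol
mass of Mg(OH)2 = 5.348 × 10^-3 × 58.32 = 0.3119 g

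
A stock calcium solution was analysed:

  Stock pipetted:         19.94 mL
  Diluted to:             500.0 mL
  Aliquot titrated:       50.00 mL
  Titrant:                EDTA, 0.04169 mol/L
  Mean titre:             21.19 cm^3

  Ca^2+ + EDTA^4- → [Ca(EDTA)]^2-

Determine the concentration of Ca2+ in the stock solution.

0.4430 mol/L

n(EDTA) = 0.02119 × 0.04169 = 8.834 × 10^-4 mol
n(Ca2+) in the aliquot = 8.834 × 10^-4 mol (1:1 ratio)
[Ca2+]_dilute = 8.834 × 10^-4 / 0.05000 = 0.01767 mol/L
Dilution factor = 500.0 / 19.94 = 25.08
[Ca2+]_stock = 0.01767 × 25.08 = 0.4430 mol/L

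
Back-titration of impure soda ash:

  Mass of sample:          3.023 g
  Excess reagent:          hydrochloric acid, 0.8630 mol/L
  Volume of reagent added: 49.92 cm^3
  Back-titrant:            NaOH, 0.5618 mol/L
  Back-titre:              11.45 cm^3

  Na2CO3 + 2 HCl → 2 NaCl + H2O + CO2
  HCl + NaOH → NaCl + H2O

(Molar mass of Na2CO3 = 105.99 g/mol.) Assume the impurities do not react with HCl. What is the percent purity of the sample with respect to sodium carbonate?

n(HCl) added = 0.04992 × 0.8630 = 0.04308 mol
n(NaOH) used in back-titration = 0.01145 × 0.5618 = 6.433 × 10^-3 mol
n(HCl) left over = 6.433 × 10^-3 mol (1:1 ratio)
n(HCl) consumed by analyte = 0.04308 − 6.433 × 10^-3 = 0.03665 mol
From the 1:2 ratio, n(Na2CO3) = 1/2 × 0.03665 = 0.01832 mol
mass of Na2CO3 = 0.01832 × 105.99 = 1.942 g
% Na2CO3 = 1.942 / 3.023 × 100 = 64.25 %

64.25 %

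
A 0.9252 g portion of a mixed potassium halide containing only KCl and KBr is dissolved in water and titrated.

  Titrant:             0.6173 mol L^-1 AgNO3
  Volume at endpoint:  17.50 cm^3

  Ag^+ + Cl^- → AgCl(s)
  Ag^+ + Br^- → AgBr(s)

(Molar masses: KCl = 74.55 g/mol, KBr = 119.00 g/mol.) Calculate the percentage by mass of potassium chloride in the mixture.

65.32 %

n(AgNO3) = 0.01750 × 0.6173 = 0.01080 mol
Let x = n(KCl), y = n(KBr).
Titrant: 1x + 1y = 0.01080;  mass: 74.55x + 119.00y = 0.9252
Solving, x = 8.106 × 10^-3 mol, y = 2.696 × 10^-3 mol
mass of KCl = 8.106 × 10^-3 × 74.55 = 0.6043 g
% KCl = 0.6043 / 0.9252 × 100 = 65.32 %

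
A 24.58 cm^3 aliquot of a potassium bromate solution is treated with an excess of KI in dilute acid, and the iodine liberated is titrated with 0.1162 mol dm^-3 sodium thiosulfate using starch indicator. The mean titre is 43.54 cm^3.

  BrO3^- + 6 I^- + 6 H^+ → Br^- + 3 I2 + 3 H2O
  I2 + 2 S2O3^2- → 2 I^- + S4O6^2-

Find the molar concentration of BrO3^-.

0.03431 mol/L

n(S2O3^2-) = 0.04354 × 0.1162 = 5.059 × 10^-3 mol
n(I2) = n(S2O3^2-)/2 = 2.530 × 10^-3 mol
From the 1:3 ratio, n(BrO3^-) in the aliquot = 1/3 × 2.530 × 10^-3 = 8.432 × 10^-4 mol
[BrO3^-] = 8.432 × 10^-4 / 0.02458 = 0.03431 mol/L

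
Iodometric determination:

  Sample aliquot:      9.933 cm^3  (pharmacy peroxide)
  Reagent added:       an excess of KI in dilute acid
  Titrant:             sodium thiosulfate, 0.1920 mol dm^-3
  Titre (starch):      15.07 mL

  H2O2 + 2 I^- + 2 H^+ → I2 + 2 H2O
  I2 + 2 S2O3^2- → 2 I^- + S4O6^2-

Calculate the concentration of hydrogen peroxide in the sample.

n(S2O3^2-) = 0.01507 × 0.1920 = 2.893 × 10^-3 mol
n(I2) = n(S2O3^2-)/2 = 1.447 × 10^-3 mol
n(H2O2) in the aliquot = 1.447 × 10^-3 mol (1:1 ratio)
[H2O2] = 1.447 × 10^-3 / 0.009933 = 0.1456 mol/L

0.1456 mol/L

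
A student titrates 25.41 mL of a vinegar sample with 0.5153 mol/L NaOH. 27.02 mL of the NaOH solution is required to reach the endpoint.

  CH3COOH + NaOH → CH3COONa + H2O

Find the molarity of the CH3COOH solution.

0.5479 mol/L

n(NaOH) = 0.02702 L × 0.5153 mol/L = 0.01392 mol
n(CH3COOH) = 0.01392 mol (1:1 mole ratio)
[CH3COOH] = 0.01392 mol / 0.02541 L = 0.5479 mol/L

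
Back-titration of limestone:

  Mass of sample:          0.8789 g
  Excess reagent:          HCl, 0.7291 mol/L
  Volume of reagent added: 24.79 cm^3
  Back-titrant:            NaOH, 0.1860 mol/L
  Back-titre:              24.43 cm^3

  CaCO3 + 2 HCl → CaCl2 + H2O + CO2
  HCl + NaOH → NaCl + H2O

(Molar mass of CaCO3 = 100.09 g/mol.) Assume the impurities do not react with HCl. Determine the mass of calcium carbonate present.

n(HCl) added = 0.02479 × 0.7291 = 0.01807 mol
n(NaOH) used in back-titration = 0.02443 × 0.1860 = 4.544 × 10^-3 mol
n(HCl) left over = 4.544 × 10^-3 mol (1:1 ratio)
n(HCl) consumed by analyte = 0.01807 − 4.544 × 10^-3 = 0.01353 mol
From the 1:2 ratio, n(CaCO3) = 1/2 × 0.01353 = 6.765 × 10^-3 mol
mass of CaCO3 = 6.765 × 10^-3 × 100.09 = 0.6771 g

0.6771 g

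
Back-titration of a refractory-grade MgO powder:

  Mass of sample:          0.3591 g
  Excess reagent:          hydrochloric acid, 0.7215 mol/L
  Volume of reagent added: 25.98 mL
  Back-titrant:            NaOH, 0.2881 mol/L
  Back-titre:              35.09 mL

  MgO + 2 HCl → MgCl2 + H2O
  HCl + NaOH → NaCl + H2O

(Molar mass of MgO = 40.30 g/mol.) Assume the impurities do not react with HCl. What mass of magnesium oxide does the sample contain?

n(HCl) added = 0.02598 × 0.7215 = 0.01874 mol
n(NaOH) used in back-titration = 0.03509 × 0.2881 = 0.01011 mol
n(HCl) left over = 0.01011 mol (1:1 ratio)
n(HCl) consumed by analyte = 0.01874 − 0.01011 = 8.635 × 10^-3 mol
From the 1:2 ratio, n(MgO) = 1/2 × 8.635 × 10^-3 = 4.318 × 10^-3 mol
mass of MgO = 4.318 × 10^-3 × 40.30 = 0.1740 g

0.1740 g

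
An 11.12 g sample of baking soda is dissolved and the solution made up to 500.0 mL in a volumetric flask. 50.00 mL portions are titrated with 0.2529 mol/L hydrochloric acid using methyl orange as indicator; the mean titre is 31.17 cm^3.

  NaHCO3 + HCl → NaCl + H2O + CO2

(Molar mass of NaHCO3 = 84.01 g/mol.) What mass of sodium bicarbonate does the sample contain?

6.622 g

n(HCl) per titration = 0.03117 × 0.2529 = 7.883 × 10^-3 mol
n(NaHCO3) in each aliquot = 7.883 × 10^-3 mol (1:1 ratio)
n(NaHCO3) in the whole flask = 7.883 × 10^-3 × 500.0/50.00 = 0.07883 mol
mass of NaHCO3 = 0.07883 × 84.01 = 6.622 g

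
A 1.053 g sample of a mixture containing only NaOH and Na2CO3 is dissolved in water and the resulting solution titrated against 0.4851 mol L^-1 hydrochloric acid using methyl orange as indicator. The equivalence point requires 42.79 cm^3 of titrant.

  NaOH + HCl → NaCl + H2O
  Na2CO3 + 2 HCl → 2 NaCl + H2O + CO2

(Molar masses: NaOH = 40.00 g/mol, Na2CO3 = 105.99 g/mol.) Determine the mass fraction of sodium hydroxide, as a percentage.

13.75 %

n(HCl) = 0.04279 × 0.4851 = 0.02076 mol
Let x = n(NaOH), y = n(Na2CO3).
Titrant: 1x + 2y = 0.02076;  mass: 40.00x + 105.99y = 1.053
Solving, x = 3.620 × 10^-3 mol, y = 8.569 × 10^-3 mol
mass of NaOH = 3.620 × 10^-3 × 40.00 = 0.1448 g
% NaOH = 0.1448 / 1.053 × 100 = 13.75 %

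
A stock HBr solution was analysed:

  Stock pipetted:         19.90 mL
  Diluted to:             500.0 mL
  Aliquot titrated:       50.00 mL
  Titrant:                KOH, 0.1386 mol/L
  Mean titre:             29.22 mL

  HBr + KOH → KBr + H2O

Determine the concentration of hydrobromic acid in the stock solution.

2.035 mol/L

n(KOH) = 0.02922 × 0.1386 = 4.050 × 10^-3 mol
n(HBr) in the aliquot = 4.050 × 10^-3 mol (1:1 ratio)
[HBr]_dilute = 4.050 × 10^-3 / 0.05000 = 0.08100 mol/L
Dilution factor = 500.0 / 19.90 = 25.13
[HBr]_stock = 0.08100 × 25.13 = 2.035 mol/L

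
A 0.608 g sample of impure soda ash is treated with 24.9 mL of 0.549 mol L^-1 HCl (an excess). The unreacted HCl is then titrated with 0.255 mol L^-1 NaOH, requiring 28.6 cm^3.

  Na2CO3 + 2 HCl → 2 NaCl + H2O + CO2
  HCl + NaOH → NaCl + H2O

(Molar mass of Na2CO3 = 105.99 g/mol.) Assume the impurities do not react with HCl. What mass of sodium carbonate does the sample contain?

0.338 g

n(HCl) added = 0.0249 × 0.549 = 0.0137 mol
n(NaOH) used in back-titration = 0.0286 × 0.255 = 7.29 × 10^-3 mol
n(HCl) left over = 7.29 × 10^-3 mol (1:1 ratio)
n(HCl) consumed by analyte = 0.0137 − 7.29 × 10^-3 = 6.38 × 10^-3 mol
From the 1:2 ratio, n(Na2CO3) = 1/2 × 6.38 × 10^-3 = 3.19 × 10^-3 mol
mass of Na2CO3 = 3.19 × 10^-3 × 105.99 = 0.338 g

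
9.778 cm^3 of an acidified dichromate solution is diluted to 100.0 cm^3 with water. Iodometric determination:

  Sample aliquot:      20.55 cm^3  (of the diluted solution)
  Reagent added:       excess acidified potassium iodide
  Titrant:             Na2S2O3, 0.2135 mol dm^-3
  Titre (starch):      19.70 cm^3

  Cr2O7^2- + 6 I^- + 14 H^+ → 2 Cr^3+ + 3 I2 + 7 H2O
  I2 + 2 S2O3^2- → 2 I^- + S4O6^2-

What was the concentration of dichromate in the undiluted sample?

0.3489 mol/L

n(S2O3^2-) = 0.01970 × 0.2135 = 4.206 × 10^-3 mol
n(I2) = n(S2O3^2-)/2 = 2.103 × 10^-3 mol
From the 1:3 ratio, n(Cr2O7^2-) in the aliquot = 1/3 × 2.103 × 10^-3 = 7.010 × 10^-4 mol
[Cr2O7^2-]_dilute = 7.010 × 10^-4 / 0.02055 = 0.03411 mol/L
[Cr2O7^2-]_original = 0.03411 × 100.0/9.778 = 0.3489 mol/L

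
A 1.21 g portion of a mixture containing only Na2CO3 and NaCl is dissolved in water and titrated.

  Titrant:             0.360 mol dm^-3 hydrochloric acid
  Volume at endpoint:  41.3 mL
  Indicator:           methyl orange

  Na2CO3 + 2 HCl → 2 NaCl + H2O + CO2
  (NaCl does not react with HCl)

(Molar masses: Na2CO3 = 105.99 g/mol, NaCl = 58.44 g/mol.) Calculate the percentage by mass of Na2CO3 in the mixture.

n(HCl) = 0.0413 × 0.360 = 0.0149 mol
Let x = n(Na2CO3), y = n(NaCl).
Titrant: 2x = 0.0149;  mass: 105.99x + 58.44y = 1.21
Solving, x = 7.43 × 10^-3 mol, y = 7.22 × 10^-3 mol
mass of Na2CO3 = 7.43 × 10^-3 × 105.99 = 0.788 g
% Na2CO3 = 0.788 / 1.21 × 100 = 65.1 %

65.1 %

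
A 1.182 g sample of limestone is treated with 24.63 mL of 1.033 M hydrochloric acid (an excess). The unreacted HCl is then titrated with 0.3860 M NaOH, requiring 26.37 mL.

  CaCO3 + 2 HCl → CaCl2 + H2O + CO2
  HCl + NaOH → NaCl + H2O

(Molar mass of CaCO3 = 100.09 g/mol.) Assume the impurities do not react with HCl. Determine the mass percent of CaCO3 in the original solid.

n(HCl) added = 0.02463 × 1.033 = 0.02544 mol
n(NaOH) used in back-titration = 0.02637 × 0.3860 = 0.01018 mol
n(HCl) left over = 0.01018 mol (1:1 ratio)
n(HCl) consumed by analyte = 0.02544 − 0.01018 = 0.01526 mol
From the 1:2 ratio, n(CaCO3) = 1/2 × 0.01526 = 7.632 × 10^-3 mol
mass of CaCO3 = 7.632 × 10^-3 × 100.09 = 0.7639 g
% CaCO3 = 0.7639 / 1.182 × 100 = 64.63 %

64.63 %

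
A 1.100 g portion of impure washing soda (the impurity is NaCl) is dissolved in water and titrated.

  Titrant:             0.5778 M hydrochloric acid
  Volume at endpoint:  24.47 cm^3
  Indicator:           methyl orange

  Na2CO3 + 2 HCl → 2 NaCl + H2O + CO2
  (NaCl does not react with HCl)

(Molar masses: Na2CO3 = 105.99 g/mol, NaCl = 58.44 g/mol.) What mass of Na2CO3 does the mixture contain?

0.7493 g

n(HCl) = 0.02447 × 0.5778 = 0.01414 mol
Let x = n(Na2CO3), y = n(NaCl).
Titrant: 2x = 0.01414;  mass: 105.99x + 58.44y = 1.100
Solving, x = 7.069 × 10^-3 mol, y = 6.001 × 10^-3 mol
mass of Na2CO3 = 7.069 × 10^-3 × 105.99 = 0.7493 g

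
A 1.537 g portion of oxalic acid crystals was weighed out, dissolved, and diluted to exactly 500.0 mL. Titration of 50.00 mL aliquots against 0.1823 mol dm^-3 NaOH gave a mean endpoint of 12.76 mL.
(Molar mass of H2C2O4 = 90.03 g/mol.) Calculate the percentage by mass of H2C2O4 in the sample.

68.13 %

H2C2O4 + 2 NaOH → Na2C2O4 + 2 H2O
n(NaOH) per titration = 0.01276 × 0.1823 = 2.326 × 10^-3 mol
From the 1:2 ratio, n(H2C2O4) in each aliquot = 1/2 × 2.326 × 10^-3 = 1.163 × 10^-3 mol
n(H2C2O4) in the whole flask = 1.163 × 10^-3 × 500.0/50.00 = 0.01163 mol
mass of H2C2O4 = 0.01163 × 90.03 = 1.047 g
% H2C2O4 = 1.047 / 1.537 × 100 = 68.13 %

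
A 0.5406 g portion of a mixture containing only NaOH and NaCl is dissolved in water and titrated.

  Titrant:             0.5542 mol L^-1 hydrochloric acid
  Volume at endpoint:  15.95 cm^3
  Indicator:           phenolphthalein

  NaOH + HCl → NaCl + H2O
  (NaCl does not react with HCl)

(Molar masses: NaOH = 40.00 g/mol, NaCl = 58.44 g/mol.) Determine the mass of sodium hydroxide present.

n(HCl) = 0.01595 × 0.5542 = 8.839 × 10^-3 mol
Let x = n(NaOH), y = n(NaCl).
Titrant: 1x = 8.839 × 10^-3;  mass: 40.00x + 58.44y = 0.5406
Solving, x = 8.839 × 10^-3 mol, y = 3.200 × 10^-3 mol
mass of NaOH = 8.839 × 10^-3 × 40.00 = 0.3536 g

0.3536 g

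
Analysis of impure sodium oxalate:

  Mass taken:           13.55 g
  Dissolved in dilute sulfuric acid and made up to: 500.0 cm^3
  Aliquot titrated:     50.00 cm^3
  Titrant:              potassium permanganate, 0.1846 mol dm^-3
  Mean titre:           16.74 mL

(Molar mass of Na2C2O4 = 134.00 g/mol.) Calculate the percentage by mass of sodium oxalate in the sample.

2 MnO4^- + 5 C2O4^2- + 16 H^+ → 2 Mn^2+ + 10 CO2 + 8 H2O
n(KMnO4) per titration = 0.01674 × 0.1846 = 3.090 × 10^-3 mol
From the 5:2 ratio, n(Na2C2O4) in each aliquot = 5/2 × 3.090 × 10^-3 = 7.726 × 10^-3 mol
n(Na2C2O4) in the whole flask = 7.726 × 10^-3 × 500.0/50.00 = 0.07726 mol
mass of Na2C2O4 = 0.07726 × 134.00 = 10.35 g
% Na2C2O4 = 10.35 / 13.55 × 100 = 76.40 %

76.40 %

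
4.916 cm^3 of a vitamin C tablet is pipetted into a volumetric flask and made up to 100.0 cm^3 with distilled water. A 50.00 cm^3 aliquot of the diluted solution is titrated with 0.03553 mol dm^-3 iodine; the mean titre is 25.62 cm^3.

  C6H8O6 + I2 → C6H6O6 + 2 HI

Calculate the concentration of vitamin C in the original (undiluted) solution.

n(I2) = 0.02562 × 0.03553 = 9.103 × 10^-4 mol
n(C6H8O6) in the aliquot = 9.103 × 10^-4 mol (1:1 ratio)
[C6H8O6]_dilute = 9.103 × 10^-4 / 0.05000 = 0.01821 mol/L
Dilution factor = 100.0 / 4.916 = 20.34
[C6H8O6]_stock = 0.01821 × 20.34 = 0.3703 mol/L

0.3703 mol/L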